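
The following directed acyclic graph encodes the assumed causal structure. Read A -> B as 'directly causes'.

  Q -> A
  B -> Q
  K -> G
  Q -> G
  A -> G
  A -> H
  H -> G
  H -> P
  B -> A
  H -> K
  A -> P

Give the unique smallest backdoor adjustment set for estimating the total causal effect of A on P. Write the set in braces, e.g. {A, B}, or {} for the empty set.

Variables eligible for adjustment (non-descendants of A, excluding A and P): {B, Q}.
Backdoor paths from A to P:
  P1: A <- B -> Q -> G <- H -> P
  P2: A <- B -> Q -> G <- K <- H -> P
  P3: A <- Q -> G <- H -> P
  P4: A <- Q -> G <- K <- H -> P
Each backdoor path contains an unconditioned collider, so every path is already blocked with the empty conditioning set:
  P1: blocked at collider G (neither it nor any descendant is in the conditioning set).
  P2: blocked at collider G (neither it nor any descendant is in the conditioning set).
  P3: blocked at collider G (neither it nor any descendant is in the conditioning set).
  P4: blocked at collider G (neither it nor any descendant is in the conditioning set).
The empty set is therefore the unique smallest valid set.

{}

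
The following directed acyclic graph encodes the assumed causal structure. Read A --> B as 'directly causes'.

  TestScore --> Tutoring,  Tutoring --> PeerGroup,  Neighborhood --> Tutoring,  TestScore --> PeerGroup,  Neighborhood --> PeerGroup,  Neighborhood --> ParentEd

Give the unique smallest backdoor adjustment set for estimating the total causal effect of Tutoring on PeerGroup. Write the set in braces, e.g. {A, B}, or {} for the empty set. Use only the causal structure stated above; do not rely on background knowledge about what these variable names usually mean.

Variables eligible for adjustment (non-descendants of Tutoring, excluding Tutoring and PeerGroup): {Neighborhood, ParentEd, TestScore}.
Backdoor paths from Tutoring to PeerGroup:
  P1: Tutoring <- Neighborhood -> PeerGroup
  P2: Tutoring <- TestScore -> PeerGroup
The empty set is not sufficient: P1 (Tutoring <- Neighborhood -> PeerGroup) has no collider blocking it and no conditioned non-collider, so it is open.
Try {Neighborhood, TestScore}:
  P1: blocked at fork node Neighborhood ∈ conditioning set.
  P2: blocked at fork node TestScore ∈ conditioning set.
{Neighborhood, TestScore} contains no descendant of Tutoring and blocks every backdoor path.
Every element of {Neighborhood, TestScore} is needed (dropping Neighborhood leaves P1 open; dropping TestScore leaves P2 open), so no proper subset is valid.
Among all size-2 subsets of the eligible variables, only {Neighborhood, TestScore} blocks every backdoor path, so it is the unique smallest valid adjustment set.

{Neighborhood, TestScore}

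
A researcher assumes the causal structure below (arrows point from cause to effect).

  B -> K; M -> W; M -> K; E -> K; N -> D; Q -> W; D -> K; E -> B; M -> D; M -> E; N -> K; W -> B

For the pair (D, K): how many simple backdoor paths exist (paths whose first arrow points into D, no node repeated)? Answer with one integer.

A backdoor path from D to K is any simple undirected path whose first edge points into D (i.e. leaves D via a parent).
Parents of D: {M, N}.
Enumerating:
  P1: D <- M -> E -> B -> K
  P2: D <- M -> E -> K
  P3: D <- M -> W -> B <- E -> K
  P4: D <- M -> W -> B -> K
  P5: D <- M -> K
  P6: D <- N -> K
That exhausts the simple backdoor paths. Count: 6.

6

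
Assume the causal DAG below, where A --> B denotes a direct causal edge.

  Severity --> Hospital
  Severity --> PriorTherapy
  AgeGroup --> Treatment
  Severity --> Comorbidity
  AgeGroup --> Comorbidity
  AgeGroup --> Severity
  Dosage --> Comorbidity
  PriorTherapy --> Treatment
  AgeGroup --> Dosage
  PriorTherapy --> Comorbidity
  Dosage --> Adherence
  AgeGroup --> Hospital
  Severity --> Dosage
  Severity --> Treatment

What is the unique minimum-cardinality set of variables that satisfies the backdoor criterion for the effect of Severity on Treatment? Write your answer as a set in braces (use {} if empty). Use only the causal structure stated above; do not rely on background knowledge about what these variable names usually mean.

Variables eligible for adjustment (non-descendants of Severity, excluding Severity and Treatment): {AgeGroup}.
Backdoor paths from Severity to Treatment:
  P1: Severity <- AgeGroup -> Dosage -> Comorbidity <- PriorTherapy -> Treatment
  P2: Severity <- AgeGroup -> Comorbidity <- PriorTherapy -> Treatment
  P3: Severity <- AgeGroup -> Treatment
The empty set is not sufficient: P3 (Severity <- AgeGroup -> Treatment) has no collider blocking it and no conditioned non-collider, so it is open.
Try {AgeGroup}:
  P1: blocked at fork node AgeGroup ∈ conditioning set.
  P2: blocked at fork node AgeGroup ∈ conditioning set.
  P3: blocked at fork node AgeGroup ∈ conditioning set.
{AgeGroup} contains no descendant of Severity and blocks every backdoor path.
{AgeGroup} is the unique smallest valid adjustment set.

{AgeGroup}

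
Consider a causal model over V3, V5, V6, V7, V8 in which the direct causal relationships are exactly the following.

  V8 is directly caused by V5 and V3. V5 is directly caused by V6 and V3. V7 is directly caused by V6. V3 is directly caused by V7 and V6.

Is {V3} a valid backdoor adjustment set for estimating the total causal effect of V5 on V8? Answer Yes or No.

Yes

Backdoor paths from V5 to V8 (paths whose first edge points into V5):
  P1: V5 <- V6 -> V7 -> V3 -> V8
  P2: V5 <- V6 -> V3 -> V8
  P3: V5 <- V3 -> V8
Condition 1 (no descendant of V5 in the set): holds — descendants of V5 are {V8}; none are in {V3}.
Condition 2 (every backdoor path blocked by {V3}):
  P1: blocked at chain node V3 ∈ conditioning set.
  P2: blocked at chain node V3 ∈ conditioning set.
  P3: blocked at fork node V3 ∈ conditioning set.
{V3} satisfies the backdoor criterion.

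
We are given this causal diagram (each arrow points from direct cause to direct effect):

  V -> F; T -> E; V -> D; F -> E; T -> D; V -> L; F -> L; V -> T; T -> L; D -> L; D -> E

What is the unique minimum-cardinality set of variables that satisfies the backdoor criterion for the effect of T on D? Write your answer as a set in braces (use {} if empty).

{V}

Variables eligible for adjustment (non-descendants of T, excluding T and D): {F, V}.
Backdoor paths from T to D:
  P1: T <- V -> F -> L <- D
  P2: T <- V -> F -> E <- D
  P3: T <- V -> D
  P4: T <- V -> L <- F -> E <- D
  P5: T <- V -> L <- D
The empty set is not sufficient: P3 (T <- V -> D) has no collider blocking it and no conditioned non-collider, so it is open.
Try {V}:
  P1: blocked at fork node V ∈ conditioning set.
  P2: blocked at fork node V ∈ conditioning set.
  P3: blocked at fork node V ∈ conditioning set.
  P4: blocked at fork node V ∈ conditioning set.
  P5: blocked at fork node V ∈ conditioning set.
{V} contains no descendant of T and blocks every backdoor path.
No other singleton works — e.g. {F} leaves P3 open — so {V} is the unique smallest valid adjustment set.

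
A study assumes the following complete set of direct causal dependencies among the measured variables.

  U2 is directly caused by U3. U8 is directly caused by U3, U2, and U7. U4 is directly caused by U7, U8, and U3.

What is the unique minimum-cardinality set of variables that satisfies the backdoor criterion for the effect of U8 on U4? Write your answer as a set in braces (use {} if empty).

Variables eligible for adjustment (non-descendants of U8, excluding U8 and U4): {U2, U3, U7}.
Backdoor paths from U8 to U4:
  P1: U8 <- U3 -> U4
  P2: U8 <- U7 -> U4
  P3: U8 <- U2 <- U3 -> U4
The empty set is not sufficient: P1 (U8 <- U3 -> U4) has no collider blocking it and no conditioned non-collider, so it is open.
Try {U3, U7}:
  P1: blocked at fork node U3 ∈ conditioning set.
  P2: blocked at fork node U7 ∈ conditioning set.
  P3: blocked at fork node U3 ∈ conditioning set.
{U3, U7} contains no descendant of U8 and blocks every backdoor path.
Every element of {U3, U7} is needed (dropping U3 leaves P1 open; dropping U7 leaves P2 open), so no proper subset is valid.
Among all size-2 subsets of the eligible variables, only {U3, U7} blocks every backdoor path, so it is the unique smallest valid adjustment set.

{U3, U7}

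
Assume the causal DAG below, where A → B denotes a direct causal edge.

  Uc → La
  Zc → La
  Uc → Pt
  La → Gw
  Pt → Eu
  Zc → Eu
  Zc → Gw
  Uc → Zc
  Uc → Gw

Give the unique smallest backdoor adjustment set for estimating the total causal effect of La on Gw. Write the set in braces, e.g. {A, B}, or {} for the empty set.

Variables eligible for adjustment (non-descendants of La, excluding La and Gw): {Eu, Pt, Uc, Zc}.
Backdoor paths from La to Gw:
  P1: La <- Uc -> Zc -> Gw
  P2: La <- Uc -> Pt -> Eu <- Zc -> Gw
  P3: La <- Uc -> Gw
  P4: La <- Zc <- Uc -> Gw
  P5: La <- Zc -> Eu <- Pt <- Uc -> Gw
  P6: La <- Zc -> Gw
The empty set is not sufficient: P1 (La <- Uc -> Zc -> Gw) has no collider blocking it and no conditioned non-collider, so it is open.
Try {Uc, Zc}:
  P1: blocked at fork node Uc ∈ conditioning set.
  P2: blocked at fork node Uc ∈ conditioning set.
  P3: blocked at fork node Uc ∈ conditioning set.
  P4: blocked at chain node Zc ∈ conditioning set.
  P5: blocked at fork node Zc ∈ conditioning set.
  P6: blocked at fork node Zc ∈ conditioning set.
{Uc, Zc} contains no descendant of La and blocks every backdoor path.
Every element of {Uc, Zc} is needed (dropping Uc leaves P3 open; dropping Zc leaves P6 open), so no proper subset is valid.
Among all size-2 subsets of the eligible variables, only {Uc, Zc} blocks every backdoor path, so it is the unique smallest valid adjustment set.

{Uc, Zc}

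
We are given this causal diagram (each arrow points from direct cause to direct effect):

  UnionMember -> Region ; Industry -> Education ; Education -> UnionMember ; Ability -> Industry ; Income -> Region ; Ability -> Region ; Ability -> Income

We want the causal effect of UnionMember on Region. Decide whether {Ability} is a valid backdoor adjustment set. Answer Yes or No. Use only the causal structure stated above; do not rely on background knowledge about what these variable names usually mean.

Backdoor paths from UnionMember to Region (paths whose first edge points into UnionMember):
  P1: UnionMember <- Education <- Industry <- Ability -> Income -> Region
  P2: UnionMember <- Education <- Industry <- Ability -> Region
Condition 1 (no descendant of UnionMember in the set): holds — descendants of UnionMember are {Region}; none are in {Ability}.
Condition 2 (every backdoor path blocked by {Ability}):
  P1: blocked at fork node Ability ∈ conditioning set.
  P2: blocked at fork node Ability ∈ conditioning set.
{Ability} satisfies the backdoor criterion.

Yes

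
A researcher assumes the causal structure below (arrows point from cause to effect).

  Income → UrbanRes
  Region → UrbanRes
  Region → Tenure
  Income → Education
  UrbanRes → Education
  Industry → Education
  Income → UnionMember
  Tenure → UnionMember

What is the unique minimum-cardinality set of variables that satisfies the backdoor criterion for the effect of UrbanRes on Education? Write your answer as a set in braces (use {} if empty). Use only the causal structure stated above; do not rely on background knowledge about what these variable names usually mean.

{Income}

Variables eligible for adjustment (non-descendants of UrbanRes, excluding UrbanRes and Education): {Income, Industry, Region, Tenure, UnionMember}.
Backdoor paths from UrbanRes to Education:
  P1: UrbanRes <- Income -> Education
  P2: UrbanRes <- Region -> Tenure -> UnionMember <- Income -> Education
The empty set is not sufficient: P1 (UrbanRes <- Income -> Education) has no collider blocking it and no conditioned non-collider, so it is open.
Try {Income}:
  P1: blocked at fork node Income ∈ conditioning set.
  P2: blocked at collider UnionMember (neither it nor any descendant is in the conditioning set).
{Income} contains no descendant of UrbanRes and blocks every backdoor path.
No other singleton works — e.g. {Region} leaves P1 open — so {Income} is the unique smallest valid adjustment set.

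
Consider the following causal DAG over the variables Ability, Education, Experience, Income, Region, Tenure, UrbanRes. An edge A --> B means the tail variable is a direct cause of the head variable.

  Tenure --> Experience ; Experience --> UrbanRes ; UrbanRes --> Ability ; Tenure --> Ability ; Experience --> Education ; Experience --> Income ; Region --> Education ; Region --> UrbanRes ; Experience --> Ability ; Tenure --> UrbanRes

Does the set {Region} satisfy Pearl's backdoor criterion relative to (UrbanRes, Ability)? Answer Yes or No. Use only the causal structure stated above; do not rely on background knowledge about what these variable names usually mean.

Backdoor paths from UrbanRes to Ability (paths whose first edge points into UrbanRes):
  P1: UrbanRes <- Tenure -> Experience -> Ability
  P2: UrbanRes <- Tenure -> Ability
  P3: UrbanRes <- Region -> Education <- Experience <- Tenure -> Ability
  P4: UrbanRes <- Region -> Education <- Experience -> Ability
  P5: UrbanRes <- Experience <- Tenure -> Ability
  P6: UrbanRes <- Experience -> Ability
Condition 1 (no descendant of UrbanRes in the set): holds — descendants of UrbanRes are {Ability}; none are in {Region}.
Condition 2 (every backdoor path blocked by {Region}):
  P1: open — no interior node is in the conditioning set.
  P2: open — no interior node is in the conditioning set.
  P3: blocked at fork node Region ∈ conditioning set.
  P4: blocked at fork node Region ∈ conditioning set.
  P5: open — no interior node is in the conditioning set.
  P6: open — no interior node is in the conditioning set.
{Region} does not satisfy the backdoor criterion.

No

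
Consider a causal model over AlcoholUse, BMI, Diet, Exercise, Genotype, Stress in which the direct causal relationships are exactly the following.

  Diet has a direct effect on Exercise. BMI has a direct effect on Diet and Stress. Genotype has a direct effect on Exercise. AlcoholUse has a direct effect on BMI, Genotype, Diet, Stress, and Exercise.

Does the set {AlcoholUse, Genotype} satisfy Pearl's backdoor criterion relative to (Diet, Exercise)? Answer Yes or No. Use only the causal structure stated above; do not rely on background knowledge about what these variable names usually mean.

Backdoor paths from Diet to Exercise (paths whose first edge points into Diet):
  P1: Diet <- AlcoholUse -> Genotype -> Exercise
  P2: Diet <- AlcoholUse -> Exercise
  P3: Diet <- BMI <- AlcoholUse -> Genotype -> Exercise
  P4: Diet <- BMI <- AlcoholUse -> Exercise
  P5: Diet <- BMI -> Stress <- AlcoholUse -> Genotype -> Exercise
  P6: Diet <- BMI -> Stress <- AlcoholUse -> Exercise
Condition 1 (no descendant of Diet in the set): holds — descendants of Diet are {Exercise}; none are in {AlcoholUse, Genotype}.
Condition 2 (every backdoor path blocked by {AlcoholUse, Genotype}):
  P1: blocked at fork node AlcoholUse ∈ conditioning set.
  P2: blocked at fork node AlcoholUse ∈ conditioning set.
  P3: blocked at fork node AlcoholUse ∈ conditioning set.
  P4: blocked at fork node AlcoholUse ∈ conditioning set.
  P5: blocked at collider Stress (neither it nor any descendant is in the conditioning set).
  P6: blocked at collider Stress (neither it nor any descendant is in the conditioning set).
{AlcoholUse, Genotype} satisfies the backdoor criterion.

Yes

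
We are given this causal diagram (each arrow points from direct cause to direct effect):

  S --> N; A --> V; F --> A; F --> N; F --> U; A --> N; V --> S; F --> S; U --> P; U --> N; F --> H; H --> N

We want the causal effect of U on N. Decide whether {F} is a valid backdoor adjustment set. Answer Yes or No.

Yes

Backdoor paths from U to N (paths whose first edge points into U):
  P1: U <- F -> A -> V -> S -> N
  P2: U <- F -> A -> N
  P3: U <- F -> H -> N
  P4: U <- F -> S <- V <- A -> N
  P5: U <- F -> S -> N
  P6: U <- F -> N
Condition 1 (no descendant of U in the set): holds — descendants of U are {N, P}; none are in {F}.
Condition 2 (every backdoor path blocked by {F}):
  P1: blocked at fork node F ∈ conditioning set.
  P2: blocked at fork node F ∈ conditioning set.
  P3: blocked at fork node F ∈ conditioning set.
  P4: blocked at fork node F ∈ conditioning set.
  P5: blocked at fork node F ∈ conditioning set.
  P6: blocked at fork node F ∈ conditioning set.
{F} satisfies the backdoor criterion.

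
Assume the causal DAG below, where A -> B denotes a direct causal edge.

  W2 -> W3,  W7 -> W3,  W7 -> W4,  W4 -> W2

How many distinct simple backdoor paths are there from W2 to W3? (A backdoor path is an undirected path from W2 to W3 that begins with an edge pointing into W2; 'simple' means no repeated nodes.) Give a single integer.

A backdoor path from W2 to W3 is any simple undirected path whose first edge points into W2 (i.e. leaves W2 via a parent).
Parents of W2: {W4}.
Enumerating:
  P1: W2 <- W4 <- W7 -> W3
That exhausts the simple backdoor paths. Count: 1.

1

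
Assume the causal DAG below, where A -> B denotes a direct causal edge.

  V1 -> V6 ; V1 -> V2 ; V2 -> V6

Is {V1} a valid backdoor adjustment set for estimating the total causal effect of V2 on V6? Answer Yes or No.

Backdoor paths from V2 to V6 (paths whose first edge points into V2):
  P1: V2 <- V1 -> V6
Condition 1 (no descendant of V2 in the set): holds — descendants of V2 are {V6}; none are in {V1}.
Condition 2 (every backdoor path blocked by {V1}):
  P1: blocked at fork node V1 ∈ conditioning set.
{V1} satisfies the backdoor criterion.

Yes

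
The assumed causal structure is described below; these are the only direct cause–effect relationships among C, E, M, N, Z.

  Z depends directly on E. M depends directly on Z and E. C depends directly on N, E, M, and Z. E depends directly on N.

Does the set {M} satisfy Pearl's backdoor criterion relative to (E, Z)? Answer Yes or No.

Backdoor paths from E to Z (paths whose first edge points into E):
  P1: E <- N -> C <- Z
  P2: E <- N -> C <- M <- Z
Condition 1 (no descendant of E in the set): FAILS — M is a descendant of E.
Condition 2 (every backdoor path blocked by {M}):
  P1: blocked at collider C (neither it nor any descendant is in the conditioning set).
  P2: blocked at collider C (neither it nor any descendant is in the conditioning set).
{M} does not satisfy the backdoor criterion.

No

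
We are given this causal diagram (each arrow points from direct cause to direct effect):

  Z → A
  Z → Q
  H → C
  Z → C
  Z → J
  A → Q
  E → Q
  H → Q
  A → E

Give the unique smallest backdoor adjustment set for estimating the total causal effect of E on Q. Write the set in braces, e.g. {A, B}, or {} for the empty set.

{A}

Variables eligible for adjustment (non-descendants of E, excluding E and Q): {A, C, H, J, Z}.
Backdoor paths from E to Q:
  P1: E <- A <- Z -> C <- H -> Q
  P2: E <- A <- Z -> Q
  P3: E <- A -> Q
The empty set is not sufficient: P2 (E <- A <- Z -> Q) has no collider blocking it and no conditioned non-collider, so it is open.
Try {A}:
  P1: blocked at chain node A ∈ conditioning set.
  P2: blocked at chain node A ∈ conditioning set.
  P3: blocked at fork node A ∈ conditioning set.
{A} contains no descendant of E and blocks every backdoor path.
No other singleton works — e.g. {H} leaves P2 open — so {A} is the unique smallest valid adjustment set.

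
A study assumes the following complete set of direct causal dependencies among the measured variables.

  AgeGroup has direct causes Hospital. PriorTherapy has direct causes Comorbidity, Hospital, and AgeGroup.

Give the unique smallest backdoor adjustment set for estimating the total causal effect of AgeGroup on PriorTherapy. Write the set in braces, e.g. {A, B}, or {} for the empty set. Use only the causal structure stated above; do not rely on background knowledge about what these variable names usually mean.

{Hospital}

Variables eligible for adjustment (non-descendants of AgeGroup, excluding AgeGroup and PriorTherapy): {Comorbidity, Hospital}.
Backdoor paths from AgeGroup to PriorTherapy:
  P1: AgeGroup <- Hospital -> PriorTherapy
The empty set is not sufficient: P1 (AgeGroup <- Hospital -> PriorTherapy) has no collider blocking it and no conditioned non-collider, so it is open.
Try {Hospital}:
  P1: blocked at fork node Hospital ∈ conditioning set.
{Hospital} contains no descendant of AgeGroup and blocks every backdoor path.
No other singleton works — e.g. {Comorbidity} leaves P1 open — so {Hospital} is the unique smallest valid adjustment set.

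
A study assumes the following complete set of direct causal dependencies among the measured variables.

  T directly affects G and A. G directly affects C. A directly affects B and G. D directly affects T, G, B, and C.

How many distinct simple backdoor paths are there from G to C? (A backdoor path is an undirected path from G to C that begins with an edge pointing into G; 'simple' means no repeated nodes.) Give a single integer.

A backdoor path from G to C is any simple undirected path whose first edge points into G (i.e. leaves G via a parent).
Parents of G: {A, D, T}.
Enumerating:
  P1: G <- D -> C
  P2: G <- T <- D -> C
  P3: G <- T -> A -> B <- D -> C
  P4: G <- A <- T <- D -> C
  P5: G <- A -> B <- D -> C
That exhausts the simple backdoor paths. Count: 5.

5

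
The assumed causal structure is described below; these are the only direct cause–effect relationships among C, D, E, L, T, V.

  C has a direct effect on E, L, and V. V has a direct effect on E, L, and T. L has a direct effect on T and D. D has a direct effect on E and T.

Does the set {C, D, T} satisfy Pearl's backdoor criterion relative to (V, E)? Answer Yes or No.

No

Backdoor paths from V to E (paths whose first edge points into V):
  P1: V <- C -> L -> D -> E
  P2: V <- C -> L -> T <- D -> E
  P3: V <- C -> E
Condition 1 (no descendant of V in the set): FAILS — D and T are descendants of V.
Condition 2 (every backdoor path blocked by {C, D, T}):
  P1: blocked at fork node C ∈ conditioning set.
  P2: blocked at fork node C ∈ conditioning set.
  P3: blocked at fork node C ∈ conditioning set.
{C, D, T} does not satisfy the backdoor criterion.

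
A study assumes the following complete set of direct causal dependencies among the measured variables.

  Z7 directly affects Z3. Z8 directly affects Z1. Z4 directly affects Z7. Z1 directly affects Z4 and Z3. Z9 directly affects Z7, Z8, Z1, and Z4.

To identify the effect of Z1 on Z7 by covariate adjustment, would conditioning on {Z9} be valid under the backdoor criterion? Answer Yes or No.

Backdoor paths from Z1 to Z7 (paths whose first edge points into Z1):
  P1: Z1 <- Z9 -> Z4 -> Z7
  P2: Z1 <- Z9 -> Z7
  P3: Z1 <- Z8 <- Z9 -> Z4 -> Z7
  P4: Z1 <- Z8 <- Z9 -> Z7
Condition 1 (no descendant of Z1 in the set): holds — descendants of Z1 are {Z3, Z4, Z7}; none are in {Z9}.
Condition 2 (every backdoor path blocked by {Z9}):
  P1: blocked at fork node Z9 ∈ conditioning set.
  P2: blocked at fork node Z9 ∈ conditioning set.
  P3: blocked at fork node Z9 ∈ conditioning set.
  P4: blocked at fork node Z9 ∈ conditioning set.
{Z9} satisfies the backdoor criterion.

Yes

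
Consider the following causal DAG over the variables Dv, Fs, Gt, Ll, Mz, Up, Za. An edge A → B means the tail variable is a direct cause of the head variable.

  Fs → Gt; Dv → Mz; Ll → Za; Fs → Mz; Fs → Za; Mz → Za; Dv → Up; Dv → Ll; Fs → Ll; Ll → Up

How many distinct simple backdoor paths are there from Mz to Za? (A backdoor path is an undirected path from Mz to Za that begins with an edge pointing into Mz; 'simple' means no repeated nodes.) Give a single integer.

A backdoor path from Mz to Za is any simple undirected path whose first edge points into Mz (i.e. leaves Mz via a parent).
Parents of Mz: {Dv, Fs}.
Enumerating:
  P1: Mz <- Fs -> Ll -> Za
  P2: Mz <- Fs -> Za
  P3: Mz <- Dv -> Ll <- Fs -> Za
  P4: Mz <- Dv -> Ll -> Za
  P5: Mz <- Dv -> Up <- Ll <- Fs -> Za
  P6: Mz <- Dv -> Up <- Ll -> Za
That exhausts the simple backdoor paths. Count: 6.

6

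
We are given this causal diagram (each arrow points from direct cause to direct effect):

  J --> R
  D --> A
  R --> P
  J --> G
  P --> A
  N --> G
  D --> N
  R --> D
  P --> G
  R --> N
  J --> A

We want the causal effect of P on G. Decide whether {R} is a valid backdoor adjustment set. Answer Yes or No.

Yes

Backdoor paths from P to G (paths whose first edge points into P):
  P1: P <- R <- J -> G
  P2: P <- R <- J -> A <- D -> N -> G
  P3: P <- R -> D -> N -> G
  P4: P <- R -> D -> A <- J -> G
  P5: P <- R -> N <- D -> A <- J -> G
  P6: P <- R -> N -> G
Condition 1 (no descendant of P in the set): holds — descendants of P are {A, G}; none are in {R}.
Condition 2 (every backdoor path blocked by {R}):
  P1: blocked at chain node R ∈ conditioning set.
  P2: blocked at chain node R ∈ conditioning set.
  P3: blocked at fork node R ∈ conditioning set.
  P4: blocked at fork node R ∈ conditioning set.
  P5: blocked at fork node R ∈ conditioning set.
  P6: blocked at fork node R ∈ conditioning set.
{R} satisfies the backdoor criterion.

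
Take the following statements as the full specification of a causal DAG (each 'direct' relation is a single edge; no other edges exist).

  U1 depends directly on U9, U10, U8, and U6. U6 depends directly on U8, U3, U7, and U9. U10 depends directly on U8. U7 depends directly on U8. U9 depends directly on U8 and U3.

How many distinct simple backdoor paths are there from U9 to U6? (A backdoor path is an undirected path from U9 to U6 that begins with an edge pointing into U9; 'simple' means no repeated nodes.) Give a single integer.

5

A backdoor path from U9 to U6 is any simple undirected path whose first edge points into U9 (i.e. leaves U9 via a parent).
Parents of U9: {U3, U8}.
Enumerating:
  P1: U9 <- U8 -> U7 -> U6
  P2: U9 <- U8 -> U10 -> U1 <- U6
  P3: U9 <- U8 -> U6
  P4: U9 <- U8 -> U1 <- U6
  P5: U9 <- U3 -> U6
That exhausts the simple backdoor paths. Count: 5.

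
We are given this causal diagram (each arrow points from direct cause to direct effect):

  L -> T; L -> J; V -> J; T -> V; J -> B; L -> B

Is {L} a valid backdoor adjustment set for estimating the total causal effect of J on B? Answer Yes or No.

Backdoor paths from J to B (paths whose first edge points into J):
  P1: J <- L -> B
  P2: J <- V <- T <- L -> B
Condition 1 (no descendant of J in the set): holds — descendants of J are {B}; none are in {L}.
Condition 2 (every backdoor path blocked by {L}):
  P1: blocked at fork node L ∈ conditioning set.
  P2: blocked at fork node L ∈ conditioning set.
{L} satisfies the backdoor criterion.

Yes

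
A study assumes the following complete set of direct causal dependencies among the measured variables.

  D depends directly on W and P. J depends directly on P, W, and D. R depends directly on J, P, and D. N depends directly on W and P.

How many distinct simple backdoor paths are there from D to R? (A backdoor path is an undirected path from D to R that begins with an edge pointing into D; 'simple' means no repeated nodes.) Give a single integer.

A backdoor path from D to R is any simple undirected path whose first edge points into D (i.e. leaves D via a parent).
Parents of D: {P, W}.
Enumerating:
  P1: D <- P -> J -> R
  P2: D <- P -> N <- W -> J -> R
  P3: D <- P -> R
  P4: D <- W -> J <- P -> R
  P5: D <- W -> J -> R
  P6: D <- W -> N <- P -> J -> R
  P7: D <- W -> N <- P -> R
That exhausts the simple backdoor paths. Count: 7.

7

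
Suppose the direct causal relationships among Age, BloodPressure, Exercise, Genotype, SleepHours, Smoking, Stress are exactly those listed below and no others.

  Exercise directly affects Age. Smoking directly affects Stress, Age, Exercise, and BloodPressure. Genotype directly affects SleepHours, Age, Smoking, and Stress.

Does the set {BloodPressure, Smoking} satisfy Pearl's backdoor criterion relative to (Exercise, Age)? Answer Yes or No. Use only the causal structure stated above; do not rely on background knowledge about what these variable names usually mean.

Backdoor paths from Exercise to Age (paths whose first edge points into Exercise):
  P1: Exercise <- Smoking <- Genotype -> Age
  P2: Exercise <- Smoking -> Age
  P3: Exercise <- Smoking -> Stress <- Genotype -> Age
Condition 1 (no descendant of Exercise in the set): holds — descendants of Exercise are {Age}; none are in {BloodPressure, Smoking}.
Condition 2 (every backdoor path blocked by {BloodPressure, Smoking}):
  P1: blocked at chain node Smoking ∈ conditioning set.
  P2: blocked at fork node Smoking ∈ conditioning set.
  P3: blocked at fork node Smoking ∈ conditioning set.
{BloodPressure, Smoking} satisfies the backdoor criterion.

Yes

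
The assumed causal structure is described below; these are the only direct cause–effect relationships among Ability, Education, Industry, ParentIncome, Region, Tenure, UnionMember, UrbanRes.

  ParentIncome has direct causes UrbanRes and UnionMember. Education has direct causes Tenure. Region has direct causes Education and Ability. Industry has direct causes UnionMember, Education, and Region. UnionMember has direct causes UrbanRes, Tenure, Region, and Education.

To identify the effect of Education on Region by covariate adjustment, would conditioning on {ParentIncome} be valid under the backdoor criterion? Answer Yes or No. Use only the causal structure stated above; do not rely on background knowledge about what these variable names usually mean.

Backdoor paths from Education to Region (paths whose first edge points into Education):
  P1: Education <- Tenure -> UnionMember <- Region
  P2: Education <- Tenure -> UnionMember -> Industry <- Region
Condition 1 (no descendant of Education in the set): FAILS — ParentIncome is a descendant of Education.
Condition 2 (every backdoor path blocked by {ParentIncome}):
  P1: open — collider(s) UnionMember are conditioned on (or have a conditioned descendant) and no non-collider on the path is in the set.
  P2: blocked at collider Industry (neither it nor any descendant is in the conditioning set).
{ParentIncome} does not satisfy the backdoor criterion.

No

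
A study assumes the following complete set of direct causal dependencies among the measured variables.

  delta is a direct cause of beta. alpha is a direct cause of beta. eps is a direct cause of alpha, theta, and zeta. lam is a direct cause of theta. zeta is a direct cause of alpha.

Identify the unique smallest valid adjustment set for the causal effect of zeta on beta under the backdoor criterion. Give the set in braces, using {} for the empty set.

Variables eligible for adjustment (non-descendants of zeta, excluding zeta and beta): {delta, eps, lam, theta}.
Backdoor paths from zeta to beta:
  P1: zeta <- eps -> alpha -> beta
The empty set is not sufficient: P1 (zeta <- eps -> alpha -> beta) has no collider blocking it and no conditioned non-collider, so it is open.
Try {eps}:
  P1: blocked at fork node eps ∈ conditioning set.
{eps} contains no descendant of zeta and blocks every backdoor path.
No other singleton works — e.g. {delta} leaves P1 open — so {eps} is the unique smallest valid adjustment set.

{eps}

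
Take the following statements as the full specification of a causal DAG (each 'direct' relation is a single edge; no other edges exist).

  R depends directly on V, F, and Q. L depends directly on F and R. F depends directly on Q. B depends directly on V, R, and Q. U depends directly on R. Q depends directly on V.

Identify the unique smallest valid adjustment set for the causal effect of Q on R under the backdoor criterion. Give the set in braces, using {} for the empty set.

Variables eligible for adjustment (non-descendants of Q, excluding Q and R): {V}.
Backdoor paths from Q to R:
  P1: Q <- V -> R
  P2: Q <- V -> B <- R
The empty set is not sufficient: P1 (Q <- V -> R) has no collider blocking it and no conditioned non-collider, so it is open.
Try {V}:
  P1: blocked at fork node V ∈ conditioning set.
  P2: blocked at fork node V ∈ conditioning set.
{V} contains no descendant of Q and blocks every backdoor path.
{V} is the unique smallest valid adjustment set.

{V}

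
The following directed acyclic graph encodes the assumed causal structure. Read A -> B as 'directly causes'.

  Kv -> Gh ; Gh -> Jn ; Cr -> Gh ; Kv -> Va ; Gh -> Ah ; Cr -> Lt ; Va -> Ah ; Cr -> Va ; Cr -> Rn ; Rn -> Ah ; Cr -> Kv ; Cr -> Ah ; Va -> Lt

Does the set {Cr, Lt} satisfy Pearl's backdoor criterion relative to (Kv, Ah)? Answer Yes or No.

Backdoor paths from Kv to Ah (paths whose first edge points into Kv):
  P1: Kv <- Cr -> Gh -> Ah
  P2: Kv <- Cr -> Rn -> Ah
  P3: Kv <- Cr -> Va -> Ah
  P4: Kv <- Cr -> Ah
  P5: Kv <- Cr -> Lt <- Va -> Ah
Condition 1 (no descendant of Kv in the set): FAILS — Lt is a descendant of Kv.
Condition 2 (every backdoor path blocked by {Cr, Lt}):
  P1: blocked at fork node Cr ∈ conditioning set.
  P2: blocked at fork node Cr ∈ conditioning set.
  P3: blocked at fork node Cr ∈ conditioning set.
  P4: blocked at fork node Cr ∈ conditioning set.
  P5: blocked at fork node Cr ∈ conditioning set.
{Cr, Lt} does not satisfy the backdoor criterion.

No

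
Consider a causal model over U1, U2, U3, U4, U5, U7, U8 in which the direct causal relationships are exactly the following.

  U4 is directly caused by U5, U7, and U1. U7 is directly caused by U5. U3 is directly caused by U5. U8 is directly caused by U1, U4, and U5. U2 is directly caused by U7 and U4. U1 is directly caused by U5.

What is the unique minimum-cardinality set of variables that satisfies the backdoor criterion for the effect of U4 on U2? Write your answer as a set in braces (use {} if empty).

{U7}

Variables eligible for adjustment (non-descendants of U4, excluding U4 and U2): {U1, U3, U5, U7}.
Backdoor paths from U4 to U2:
  P1: U4 <- U5 -> U7 -> U2
  P2: U4 <- U1 <- U5 -> U7 -> U2
  P3: U4 <- U1 -> U8 <- U5 -> U7 -> U2
  P4: U4 <- U7 -> U2
The empty set is not sufficient: P1 (U4 <- U5 -> U7 -> U2) has no collider blocking it and no conditioned non-collider, so it is open.
Try {U7}:
  P1: blocked at chain node U7 ∈ conditioning set.
  P2: blocked at chain node U7 ∈ conditioning set.
  P3: blocked at collider U8 (neither it nor any descendant is in the conditioning set).
  P4: blocked at fork node U7 ∈ conditioning set.
{U7} contains no descendant of U4 and blocks every backdoor path.
No other singleton works — e.g. {U5} leaves P4 open — so {U7} is the unique smallest valid adjustment set.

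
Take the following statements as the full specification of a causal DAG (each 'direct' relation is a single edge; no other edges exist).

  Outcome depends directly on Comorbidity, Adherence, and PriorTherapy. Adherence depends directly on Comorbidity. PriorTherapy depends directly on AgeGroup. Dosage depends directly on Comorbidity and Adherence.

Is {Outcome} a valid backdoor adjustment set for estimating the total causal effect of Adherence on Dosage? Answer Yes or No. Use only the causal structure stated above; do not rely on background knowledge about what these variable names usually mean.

Backdoor paths from Adherence to Dosage (paths whose first edge points into Adherence):
  P1: Adherence <- Comorbidity -> Dosage
Condition 1 (no descendant of Adherence in the set): FAILS — Outcome is a descendant of Adherence.
Condition 2 (every backdoor path blocked by {Outcome}):
  P1: open — no interior node is in the conditioning set.
{Outcome} does not satisfy the backdoor criterion.

No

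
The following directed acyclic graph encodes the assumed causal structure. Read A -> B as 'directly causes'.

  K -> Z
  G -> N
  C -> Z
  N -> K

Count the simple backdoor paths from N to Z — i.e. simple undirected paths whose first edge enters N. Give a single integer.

A backdoor path from N to Z is any simple undirected path whose first edge points into N (i.e. leaves N via a parent).
Parents of N: {G}.
No simple path from any parent of N reaches Z without revisiting N, so there are no backdoor paths.

0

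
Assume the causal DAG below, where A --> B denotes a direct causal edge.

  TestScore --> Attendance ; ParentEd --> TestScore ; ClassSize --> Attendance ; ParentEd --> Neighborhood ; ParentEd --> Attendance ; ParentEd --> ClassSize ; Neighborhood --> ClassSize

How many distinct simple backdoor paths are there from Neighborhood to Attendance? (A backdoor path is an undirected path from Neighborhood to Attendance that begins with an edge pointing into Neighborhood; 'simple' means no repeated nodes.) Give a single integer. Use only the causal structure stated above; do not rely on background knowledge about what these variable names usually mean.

3

A backdoor path from Neighborhood to Attendance is any simple undirected path whose first edge points into Neighborhood (i.e. leaves Neighborhood via a parent).
Parents of Neighborhood: {ParentEd}.
Enumerating:
  P1: Neighborhood <- ParentEd -> TestScore -> Attendance
  P2: Neighborhood <- ParentEd -> ClassSize -> Attendance
  P3: Neighborhood <- ParentEd -> Attendance
That exhausts the simple backdoor paths. Count: 3.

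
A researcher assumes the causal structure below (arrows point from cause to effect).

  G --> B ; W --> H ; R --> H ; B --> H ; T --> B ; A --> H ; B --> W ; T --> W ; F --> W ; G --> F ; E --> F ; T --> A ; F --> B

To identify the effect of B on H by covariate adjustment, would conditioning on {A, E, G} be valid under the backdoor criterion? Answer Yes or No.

Backdoor paths from B to H (paths whose first edge points into B):
  P1: B <- G -> F -> W <- T -> A -> H
  P2: B <- G -> F -> W -> H
  P3: B <- T -> A -> H
  P4: B <- T -> W -> H
  P5: B <- F -> W <- T -> A -> H
  P6: B <- F -> W -> H
Condition 1 (no descendant of B in the set): holds — descendants of B are {H, W}; none are in {A, E, G}.
Condition 2 (every backdoor path blocked by {A, E, G}):
  P1: blocked at fork node G ∈ conditioning set.
  P2: blocked at fork node G ∈ conditioning set.
  P3: blocked at chain node A ∈ conditioning set.
  P4: open — no interior node is in the conditioning set.
  P5: blocked at collider W (neither it nor any descendant is in the conditioning set).
  P6: open — no interior node is in the conditioning set.
{A, E, G} does not satisfy the backdoor criterion.

No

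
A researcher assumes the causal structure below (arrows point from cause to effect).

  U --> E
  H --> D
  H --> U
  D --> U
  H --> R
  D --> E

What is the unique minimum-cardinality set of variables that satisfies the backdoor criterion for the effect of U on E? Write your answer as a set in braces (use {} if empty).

Variables eligible for adjustment (non-descendants of U, excluding U and E): {D, H, R}.
Backdoor paths from U to E:
  P1: U <- H -> D -> E
  P2: U <- D -> E
The empty set is not sufficient: P1 (U <- H -> D -> E) has no collider blocking it and no conditioned non-collider, so it is open.
Try {D}:
  P1: blocked at chain node D ∈ conditioning set.
  P2: blocked at fork node D ∈ conditioning set.
{D} contains no descendant of U and blocks every backdoor path.
No other singleton works — e.g. {H} leaves P2 open — so {D} is the unique smallest valid adjustment set.

{D}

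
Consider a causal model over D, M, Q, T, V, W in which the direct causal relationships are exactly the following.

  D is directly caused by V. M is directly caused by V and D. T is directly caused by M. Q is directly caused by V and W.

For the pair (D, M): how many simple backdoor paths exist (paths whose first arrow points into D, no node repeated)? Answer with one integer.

1

A backdoor path from D to M is any simple undirected path whose first edge points into D (i.e. leaves D via a parent).
Parents of D: {V}.
Enumerating:
  P1: D <- V -> M
That exhausts the simple backdoor paths. Count: 1.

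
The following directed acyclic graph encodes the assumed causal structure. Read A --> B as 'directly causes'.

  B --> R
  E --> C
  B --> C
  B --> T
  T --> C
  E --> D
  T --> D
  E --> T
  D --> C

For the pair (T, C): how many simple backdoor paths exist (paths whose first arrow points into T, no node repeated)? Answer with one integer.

A backdoor path from T to C is any simple undirected path whose first edge points into T (i.e. leaves T via a parent).
Parents of T: {B, E}.
Enumerating:
  P1: T <- B -> C
  P2: T <- E -> D -> C
  P3: T <- E -> C
That exhausts the simple backdoor paths. Count: 3.

3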